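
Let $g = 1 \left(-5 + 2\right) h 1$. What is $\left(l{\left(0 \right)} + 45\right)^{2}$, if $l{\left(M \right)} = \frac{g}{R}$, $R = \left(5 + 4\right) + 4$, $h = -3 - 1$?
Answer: $\frac{356409}{169} \approx 2108.9$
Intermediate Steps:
$h = -4$ ($h = -3 - 1 = -4$)
$R = 13$ ($R = 9 + 4 = 13$)
$g = 12$ ($g = 1 \left(-5 + 2\right) \left(-4\right) 1 = 1 \left(-3\right) \left(-4\right) 1 = \left(-3\right) \left(-4\right) 1 = 12 \cdot 1 = 12$)
$l{\left(M \right)} = \frac{12}{13}$
$\left(l{\left(0 \right)} + 45\right)^{2} = \left(\frac{12}{13} + 45\right)^{2} = \left(\frac{597}{13}\right)^{2} = \frac{356409}{169}$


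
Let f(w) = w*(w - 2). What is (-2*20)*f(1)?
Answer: 40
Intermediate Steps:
f(w) = w*(-2 + w)
(-2*20)*f(1) = (-2*20)*(1*(-2 + 1)) = -40*(-1) = 40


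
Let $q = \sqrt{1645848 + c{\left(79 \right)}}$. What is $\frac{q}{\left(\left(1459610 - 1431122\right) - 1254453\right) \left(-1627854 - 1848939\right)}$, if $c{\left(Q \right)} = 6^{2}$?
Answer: $\frac{2 \sqrt{45719}}{1420808843415} \approx 3.0098 \cdot 10^{-10}$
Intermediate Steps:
$c{\left(Q \right)} = 36$
$q = 6 \sqrt{45719}$ ($q = \sqrt{1645848 + 36} = \sqrt{1645884} = 6 \sqrt{45719} \approx 1282.9$)
$\frac{q}{\left(\left(1459610 - 1431122\right) - 1254453\right) \left(-1627854 - 1848939\right)} = \frac{6 \sqrt{45719}}{\left(\left(1459610 - 1431122\right) - 1254453\right) \left(-1627854 - 1848939\right)} = \frac{6 \sqrt{45719}}{\left(28488 - 1254453\right) \left(-3476793\right)} = \frac{6 \sqrt{45719}}{\left(-1225965\right) \left(-3476793\right)} = \frac{6 \sqrt{45719}}{4262426530245} = 6 \sqrt{45719} \cdot \frac{1}{4262426530245} = \frac{2 \sqrt{45719}}{1420808843415}$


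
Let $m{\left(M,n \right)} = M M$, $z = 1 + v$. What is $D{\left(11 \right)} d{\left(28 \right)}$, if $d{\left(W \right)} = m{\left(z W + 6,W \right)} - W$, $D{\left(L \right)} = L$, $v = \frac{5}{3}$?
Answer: $\frac{641432}{9} \approx 71270.0$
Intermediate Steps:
$v = \frac{5}{3}$ ($v = 5 \cdot \frac{1}{3} = \frac{5}{3} \approx 1.6667$)
$z = \frac{8}{3}$ ($z = 1 + \frac{5}{3} = \frac{8}{3} \approx 2.6667$)
$m{\left(M,n \right)} = M^{2}$
$d{\left(W \right)} = \left(6 + \frac{8 W}{3}\right)^{2} - W$ ($d{\left(W \right)} = \left(\frac{8 W}{3} + 6\right)^{2} - W = \left(6 + \frac{8 W}{3}\right)^{2} - W$)
$D{\left(11 \right)} d{\left(28 \right)} = 11 \left(36 + 31 \cdot 28 + \frac{64 \cdot 28^{2}}{9}\right) = 11 \left(36 + 868 + \frac{64}{9} \cdot 784\right) = 11 \left(36 + 868 + \frac{50176}{9}\right) = 11 \cdot \frac{58312}{9} = \frac{641432}{9}$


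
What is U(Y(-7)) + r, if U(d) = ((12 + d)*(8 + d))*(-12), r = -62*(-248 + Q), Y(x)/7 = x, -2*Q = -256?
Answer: -10764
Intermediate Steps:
Q = 128 (Q = -½*(-256) = 128)
Y(x) = 7*x
r = 7440 (r = -62*(-248 + 128) = -62*(-120) = 7440)
U(d) = -12*(8 + d)*(12 + d) (U(d) = ((8 + d)*(12 + d))*(-12) = -12*(8 + d)*(12 + d))
U(Y(-7)) + r = (-1152 - 1680*(-7) - 12*(7*(-7))²) + 7440 = (-1152 - 240*(-49) - 12*(-49)²) + 7440 = (-1152 + 11760 - 12*2401) + 7440 = (-1152 + 11760 - 28812) + 7440 = -18204 + 7440 = -10764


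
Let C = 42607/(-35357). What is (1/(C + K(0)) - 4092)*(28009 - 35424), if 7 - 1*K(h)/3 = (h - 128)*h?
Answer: 4247185237609/139978 ≈ 3.0342e+7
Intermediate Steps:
K(h) = 21 - 3*h*(-128 + h) (K(h) = 21 - 3*(h - 128)*h = 21 - 3*(-128 + h)*h = 21 - 3*h*(-128 + h))
C = -42607/35357 (C = 42607*(-1/35357) = -42607/35357 ≈ -1.2051)
(1/(C + K(0)) - 4092)*(28009 - 35424) = (1/(-42607/35357 + (21 - 3*0² + 384*0)) - 4092)*(28009 - 35424) = (1/(-42607/35357 + (21 - 3*0 + 0)) - 4092)*(-7415) = (1/(-42607/35357 + (21 + 0 + 0)) - 4092)*(-7415) = (1/(-42607/35357 + 21) - 4092)*(-7415) = (1/(699890/35357) - 4092)*(-7415) = (35357/699890 - 4092)*(-7415) = -2863914523/699890*(-7415) = 4247185237609/139978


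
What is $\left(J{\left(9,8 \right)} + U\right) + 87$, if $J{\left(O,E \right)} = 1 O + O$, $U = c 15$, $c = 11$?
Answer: $270$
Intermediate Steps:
$U = 165$ ($U = 11 \cdot 15 = 165$)
$J{\left(O,E \right)} = 2 O$ ($J{\left(O,E \right)} = O + O = 2 O$)
$\left(J{\left(9,8 \right)} + U\right) + 87 = \left(2 \cdot 9 + 165\right) + 87 = \left(18 + 165\right) + 87 = 183 + 87 = 270$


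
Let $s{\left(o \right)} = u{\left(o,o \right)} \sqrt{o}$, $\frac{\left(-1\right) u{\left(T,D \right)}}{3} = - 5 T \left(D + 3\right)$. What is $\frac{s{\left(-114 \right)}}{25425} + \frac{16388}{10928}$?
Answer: $\frac{4097}{2732} + \frac{4218 i \sqrt{114}}{565} \approx 1.4996 + 79.71 i$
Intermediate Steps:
$u{\left(T,D \right)} = 15 T \left(3 + D\right)$ ($u{\left(T,D \right)} = - 3 - 5 T \left(D + 3\right) = - 3 - 5 T \left(3 + D\right) = - 3 \left(- 5 T \left(3 + D\right)\right) = 15 T \left(3 + D\right)$)
$s{\left(o \right)} = 15 o^{\frac{3}{2}} \left(3 + o\right)$ ($s{\left(o \right)} = 15 o \left(3 + o\right) \sqrt{o} = 15 o^{\frac{3}{2}} \left(3 + o\right)$)
$\frac{s{\left(-114 \right)}}{25425} + \frac{16388}{10928} = \frac{15 \left(-114\right)^{\frac{3}{2}} \left(3 - 114\right)}{25425} + \frac{16388}{10928} = 15 \left(- 114 i \sqrt{114}\right) \left(-111\right) \frac{1}{25425} + 16388 \cdot \frac{1}{10928} = 189810 i \sqrt{114} \cdot \frac{1}{25425} + \frac{4097}{2732} = \frac{4218 i \sqrt{114}}{565} + \frac{4097}{2732} = \frac{4097}{2732} + \frac{4218 i \sqrt{114}}{565}$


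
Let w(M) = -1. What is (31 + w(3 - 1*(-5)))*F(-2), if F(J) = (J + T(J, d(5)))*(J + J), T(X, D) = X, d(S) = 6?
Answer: 480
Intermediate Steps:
F(J) = 4*J**2 (F(J) = (J + J)*(J + J) = (2*J)*(2*J) = 4*J**2)
(31 + w(3 - 1*(-5)))*F(-2) = (31 - 1)*(4*(-2)**2) = 30*(4*4) = 30*16 = 480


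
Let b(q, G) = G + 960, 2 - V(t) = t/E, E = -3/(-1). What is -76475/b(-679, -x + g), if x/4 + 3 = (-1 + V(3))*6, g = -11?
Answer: -76475/961 ≈ -79.579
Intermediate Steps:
E = 3 (E = -3*(-1) = 3)
V(t) = 2 - t/3
x = -12 (x = -12 + 4*((-1 + (2 - 1/3*3))*6) = -12 + 4*((-1 + (2 - 1))*6) = -12 + 4*((-1 + 1)*6) = -12 + 4*(0*6) = -12 + 4*0 = -12 + 0 = -12)
b(q, G) = 960 + G
-76475/b(-679, -x + g) = -76475/(960 + (-1*(-12) - 11)) = -76475/(960 + (12 - 11)) = -76475/(960 + 1) = -76475/961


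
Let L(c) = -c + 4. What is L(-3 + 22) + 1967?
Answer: 1952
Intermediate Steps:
L(c) = 4 - c
L(-3 + 22) + 1967 = (4 - (-3 + 22)) + 1967 = (4 - 1*19) + 1967 = (4 - 19) + 1967 = -15 + 1967 = 1952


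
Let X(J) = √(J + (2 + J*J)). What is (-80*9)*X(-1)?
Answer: -720*√2 ≈ -1018.2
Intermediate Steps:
X(J) = √(2 + J + J²) (X(J) = √(J + (2 + J²)) = √(2 + J + J²))
(-80*9)*X(-1) = (-80*9)*√(2 - 1 + (-1)²) = -720*√(2 - 1 + 1) = -720*√2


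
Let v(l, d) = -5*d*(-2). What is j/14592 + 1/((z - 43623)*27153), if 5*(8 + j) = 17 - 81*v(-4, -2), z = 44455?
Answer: 187908191/8584692480 ≈ 0.021889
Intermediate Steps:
v(l, d) = 10*d
j = 1597/5 (j = -8 + (17 - 810*(-2))/5 = -8 + (17 - 81*(-20))/5 = -8 + (17 + 1620)/5 = -8 + (⅕)*1637 = -8 + 1637/5 = 1597/5 ≈ 319.40)
j/14592 + 1/((z - 43623)*27153) = (1597/5)/14592 + 1/((44455 - 43623)*27153) = (1597/5)*(1/14592) + (1/27153)/832 = 1597/72960 + (1/832)*(1/27153) = 1597/72960 + 1/22591296 = 187908191/8584692480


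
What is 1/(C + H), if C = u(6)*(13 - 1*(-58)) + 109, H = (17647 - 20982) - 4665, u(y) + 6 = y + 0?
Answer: -1/7891 ≈ -0.00012673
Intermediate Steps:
u(y) = -6 + y (u(y) = -6 + (y + 0) = -6 + y)
H = -8000 (H = -3335 - 4665 = -8000)
C = 109 (C = (-6 + 6)*(13 - 1*(-58)) + 109 = 0*(13 + 58) + 109 = 0*71 + 109 = 0 + 109 = 109)
1/(C + H) = 1/(109 - 8000) = 1/(-7891) = -1/7891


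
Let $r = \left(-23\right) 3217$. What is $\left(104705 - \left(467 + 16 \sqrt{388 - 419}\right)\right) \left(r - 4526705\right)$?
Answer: $-479567349648 + 73611136 i \sqrt{31} \approx -4.7957 \cdot 10^{11} + 4.0985 \cdot 10^{8} i$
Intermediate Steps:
$r = -73991$
$\left(104705 - \left(467 + 16 \sqrt{388 - 419}\right)\right) \left(r - 4526705\right) = \left(104705 - \left(467 + 16 \sqrt{388 - 419}\right)\right) \left(-73991 - 4526705\right) = \left(104705 - \left(467 + 16 \sqrt{-31}\right)\right) \left(-4600696\right) = \left(104705 - \left(467 + 16 i \sqrt{31}\right)\right) \left(-4600696\right) = \left(104238 - 16 i \sqrt{31}\right) \left(-4600696\right) = -479567349648 + 73611136 i \sqrt{31}$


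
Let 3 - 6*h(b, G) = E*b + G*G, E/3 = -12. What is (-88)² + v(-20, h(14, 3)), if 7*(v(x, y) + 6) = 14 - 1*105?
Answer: 7725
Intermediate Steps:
E = -36 (E = 3*(-12) = -36)
h(b, G) = ½ + 6*b - G²/6 (h(b, G) = ½ - (-36*b + G*G)/6 = ½ - (-36*b + G²)/6 = ½ - (G² - 36*b)/6 = ½ + (6*b - G²/6) = ½ + 6*b - G²/6)
v(x, y) = -19 (v(x, y) = -6 + (14 - 1*105)/7 = -6 + (14 - 105)/7 = -6 + (⅐)*(-91) = -6 - 13 = -19)
(-88)² + v(-20, h(14, 3)) = (-88)² - 19 = 7744 - 19 = 7725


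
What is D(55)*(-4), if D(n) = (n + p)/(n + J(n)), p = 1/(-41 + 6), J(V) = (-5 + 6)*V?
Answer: -3848/1925 ≈ -1.9990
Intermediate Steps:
J(V) = V (J(V) = 1*V = V)
p = -1/35 (p = 1/(-35) = -1/35 ≈ -0.028571)
D(n) = (-1/35 + n)/(2*n) (D(n) = (n - 1/35)/(n + n) = (-1/35 + n)/((2*n)) = (-1/35 + n)*(1/(2*n)) = (-1/35 + n)/(2*n))
D(55)*(-4) = ((1/70)*(-1 + 35*55)/55)*(-4) = ((1/70)*(1/55)*(-1 + 1925))*(-4) = ((1/70)*(1/55)*1924)*(-4) = (962/1925)*(-4) = -3848/1925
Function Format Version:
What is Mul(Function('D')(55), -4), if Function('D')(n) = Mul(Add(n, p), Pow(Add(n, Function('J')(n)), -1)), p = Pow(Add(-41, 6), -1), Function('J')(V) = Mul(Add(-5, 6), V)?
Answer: Rational(-3848, 1925) ≈ -1.9990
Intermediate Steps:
Function('J')(V) = V (Function('J')(V) = Mul(1, V) = V)
p = Rational(-1, 35) (p = Pow(-35, -1) = Rational(-1, 35) ≈ -0.028571)
Function('D')(n) = Mul(Rational(1, 2), Pow(n, -1), Add(Rational(-1, 35), n)) (Function('D')(n) = Mul(Add(n, Rational(-1, 35)), Pow(Add(n, n), -1)) = Mul(Add(Rational(-1, 35), n), Pow(Mul(2, n), -1)) = Mul(Add(Rational(-1, 35), n), Mul(Rational(1, 2), Pow(n, -1))) = Mul(Rational(1, 2), Pow(n, -1), Add(Rational(-1, 35), n)))
Mul(Function('D')(55), -4) = Mul(Mul(Rational(1, 70), Pow(55, -1), Add(-1, Mul(35, 55))), -4) = Mul(Mul(Rational(1, 70), Rational(1, 55), Add(-1, 1925)), -4) = Mul(Mul(Rational(1, 70), Rational(1, 55), 1924), -4) = Mul(Rational(962, 1925), -4) = Rational(-3848, 1925)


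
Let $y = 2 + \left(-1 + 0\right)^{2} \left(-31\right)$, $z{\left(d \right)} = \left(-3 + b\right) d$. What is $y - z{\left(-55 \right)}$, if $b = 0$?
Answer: $-194$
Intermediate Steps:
$z{\left(d \right)} = - 3 d$ ($z{\left(d \right)} = \left(-3 + 0\right) d = - 3 d$)
$y = -29$ ($y = 2 + \left(-1\right)^{2} \left(-31\right) = 2 + 1 \left(-31\right) = 2 - 31 = -29$)
$y - z{\left(-55 \right)} = -29 - \left(-3\right) \left(-55\right) = -29 - 165 = -194$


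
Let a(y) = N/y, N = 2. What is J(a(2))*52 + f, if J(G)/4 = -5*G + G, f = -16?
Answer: -848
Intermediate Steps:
a(y) = 2/y
J(G) = -16*G (J(G) = 4*(-5*G + G) = 4*(-4*G) = -16*G)
J(a(2))*52 + f = -32/2*52 - 16 = -16*1*52 - 16 = -16*52 - 16 = -832 - 16 = -848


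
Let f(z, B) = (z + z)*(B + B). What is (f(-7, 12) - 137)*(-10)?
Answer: 4730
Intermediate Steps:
f(z, B) = 4*B*z (f(z, B) = (2*z)*(2*B) = 4*B*z)
(f(-7, 12) - 137)*(-10) = (4*12*(-7) - 137)*(-10) = (-336 - 137)*(-10) = -473*(-10) = 4730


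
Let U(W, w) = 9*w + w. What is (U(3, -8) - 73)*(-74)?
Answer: 11322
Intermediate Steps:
U(W, w) = 10*w
(U(3, -8) - 73)*(-74) = (10*(-8) - 73)*(-74) = (-80 - 73)*(-74) = -153*(-74) = 11322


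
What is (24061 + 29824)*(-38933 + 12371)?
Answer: -1431293370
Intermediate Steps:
(24061 + 29824)*(-38933 + 12371) = 53885*(-26562) = -1431293370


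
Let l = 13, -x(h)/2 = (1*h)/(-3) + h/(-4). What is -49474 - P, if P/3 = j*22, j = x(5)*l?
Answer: -54479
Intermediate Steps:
x(h) = 7*h/6 (x(h) = -2*((1*h)/(-3) + h/(-4)) = -2*(h*(-⅓) + h*(-¼)) = -2*(-h/3 - h/4) = -(-7)*h/6 = 7*h/6)
j = 455/6 (j = ((7/6)*5)*13 = (35/6)*13 = 455/6 ≈ 75.833)
P = 5005 (P = 3*((455/6)*22) = 3*(5005/3) = 5005)
-49474 - P = -49474 - 1*5005 = -49474 - 5005 = -54479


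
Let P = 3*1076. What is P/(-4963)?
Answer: -3228/4963 ≈ -0.65041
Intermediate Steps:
P = 3228
P/(-4963) = 3228/(-4963) = 3228*(-1/4963) = -3228/4963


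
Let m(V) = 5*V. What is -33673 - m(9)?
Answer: -33718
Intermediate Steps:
-33673 - m(9) = -33673 - 5*9 = -33673 - 1*45 = -33673 - 45 = -33718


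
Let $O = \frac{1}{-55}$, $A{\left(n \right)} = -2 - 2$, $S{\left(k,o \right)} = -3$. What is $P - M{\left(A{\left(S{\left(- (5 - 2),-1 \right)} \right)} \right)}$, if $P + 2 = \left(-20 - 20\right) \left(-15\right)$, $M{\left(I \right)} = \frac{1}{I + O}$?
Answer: $\frac{132213}{221} \approx 598.25$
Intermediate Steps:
$A{\left(n \right)} = -4$ ($A{\left(n \right)} = -2 - 2 = -4$)
$O = - \frac{1}{55} \approx -0.018182$
$M{\left(I \right)} = \frac{1}{- \frac{1}{55} + I}$ ($M{\left(I \right)} = \frac{1}{I - \frac{1}{55}} = \frac{1}{- \frac{1}{55} + I}$)
$P = 598$ ($P = -2 + \left(-20 - 20\right) \left(-15\right) = -2 - -600 = -2 + 600 = 598$)
$P - M{\left(A{\left(S{\left(- (5 - 2),-1 \right)} \right)} \right)} = 598 - \frac{55}{-1 + 55 \left(-4\right)} = 598 - \frac{55}{-1 - 220} = 598 - \frac{55}{-221} = 598 - 55 \left(- \frac{1}{221}\right) = 598 - - \frac{55}{221} = 598 + \frac{55}{221} = \frac{132213}{221}$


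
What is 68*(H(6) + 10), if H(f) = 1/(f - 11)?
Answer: 3332/5 ≈ 666.40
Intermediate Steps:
H(f) = 1/(-11 + f)
68*(H(6) + 10) = 68*(1/(-11 + 6) + 10) = 68*(1/(-5) + 10) = 68*(-⅕ + 10) = 68*(49/5) = 3332/5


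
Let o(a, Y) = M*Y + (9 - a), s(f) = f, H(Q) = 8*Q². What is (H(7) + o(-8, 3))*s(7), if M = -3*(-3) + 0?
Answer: 3052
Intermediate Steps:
M = 9 (M = 9 + 0 = 9)
o(a, Y) = 9 - a + 9*Y (o(a, Y) = 9*Y + (9 - a) = 9 - a + 9*Y)
(H(7) + o(-8, 3))*s(7) = (8*7² + (9 - 1*(-8) + 9*3))*7 = (8*49 + (9 + 8 + 27))*7 = (392 + 44)*7 = 436*7 = 3052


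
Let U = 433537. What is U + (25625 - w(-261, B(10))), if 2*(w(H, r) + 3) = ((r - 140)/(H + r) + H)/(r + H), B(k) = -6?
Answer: 65466757829/142578 ≈ 4.5916e+5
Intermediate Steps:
w(H, r) = -3 + (H + (-140 + r)/(H + r))/(2*(H + r)) (w(H, r) = -3 + (((r - 140)/(H + r) + H)/(r + H))/2 = -3 + (((-140 + r)/(H + r) + H)/(H + r))/2 = -3 + ((H + (-140 + r)/(H + r))/(H + r))/2 = -3 + (H + (-140 + r)/(H + r))/(2*(H + r)))
U + (25625 - w(-261, B(10))) = 433537 + (25625 - (-140 - 6 + (-261)² - 6*(-261 - 6)² - 261*(-6))/(2*(-261 - 6)²)) = 433537 + (25625 - (-140 - 6 + 68121 - 6*(-267)² + 1566)/(2*(-267)²)) = 433537 + (25625 - (-140 - 6 + 68121 - 6*71289 + 1566)/(2*71289)) = 433537 + (25625 - (-140 - 6 + 68121 - 427734 + 1566)/(2*71289)) = 433537 + (25625 - (-358193)/(2*71289)) = 433537 + (25625 - 1*(-358193/142578)) = 433537 + (25625 + 358193/142578) = 433537 + 3653919443/142578 = 65466757829/142578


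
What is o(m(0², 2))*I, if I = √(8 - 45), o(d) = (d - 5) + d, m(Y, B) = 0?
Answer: -5*I*√37 ≈ -30.414*I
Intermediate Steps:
o(d) = -5 + 2*d (o(d) = (-5 + d) + d = -5 + 2*d)
I = I*√37 (I = √(-37) = I*√37 ≈ 6.0828*I)
o(m(0², 2))*I = (-5 + 2*0)*(I*√37) = (-5 + 0)*(I*√37) = -5*I*√37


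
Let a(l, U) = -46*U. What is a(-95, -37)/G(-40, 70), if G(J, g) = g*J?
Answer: -851/1400 ≈ -0.60786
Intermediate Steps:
G(J, g) = J*g
a(-95, -37)/G(-40, 70) = (-46*(-37))/((-40*70)) = 1702/(-2800) = 1702*(-1/2800) = -851/1400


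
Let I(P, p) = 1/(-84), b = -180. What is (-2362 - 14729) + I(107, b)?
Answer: -1435645/84 ≈ -17091.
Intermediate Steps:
I(P, p) = -1/84
(-2362 - 14729) + I(107, b) = (-2362 - 14729) - 1/84 = -17091 - 1/84 = -1435645/84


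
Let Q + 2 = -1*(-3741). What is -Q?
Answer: -3739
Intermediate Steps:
Q = 3739 (Q = -2 - 1*(-3741) = -2 + 3741 = 3739)
-Q = -1*3739 = -3739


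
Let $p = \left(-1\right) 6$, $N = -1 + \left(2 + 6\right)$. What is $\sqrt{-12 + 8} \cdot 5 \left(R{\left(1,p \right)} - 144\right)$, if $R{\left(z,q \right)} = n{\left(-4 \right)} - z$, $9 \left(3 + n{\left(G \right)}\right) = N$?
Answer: $- \frac{13250 i}{9} \approx - 1472.2 i$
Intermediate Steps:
$N = 7$ ($N = -1 + 8 = 7$)
$n{\left(G \right)} = - \frac{20}{9}$ ($n{\left(G \right)} = -3 + \frac{1}{9} \cdot 7 = -3 + \frac{7}{9} = - \frac{20}{9}$)
$p = -6$
$R{\left(z,q \right)} = - \frac{20}{9} - z$
$\sqrt{-12 + 8} \cdot 5 \left(R{\left(1,p \right)} - 144\right) = \sqrt{-12 + 8} \cdot 5 \left(\left(- \frac{20}{9} - 1\right) - 144\right) = \sqrt{-4} \cdot 5 \left(\left(- \frac{20}{9} - 1\right) - 144\right) = 2 i 5 \left(- \frac{29}{9} - 144\right) = 10 i \left(- \frac{1325}{9}\right) = - \frac{13250 i}{9}$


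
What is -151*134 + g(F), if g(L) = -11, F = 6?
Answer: -20245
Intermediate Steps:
-151*134 + g(F) = -151*134 - 11 = -20234 - 11 = -20245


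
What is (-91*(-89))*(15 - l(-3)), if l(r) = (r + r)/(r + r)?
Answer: 113386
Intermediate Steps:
l(r) = 1 (l(r) = (2*r)/((2*r)) = (2*r)*(1/(2*r)) = 1)
(-91*(-89))*(15 - l(-3)) = (-91*(-89))*(15 - 1*1) = 8099*(15 - 1) = 8099*14 = 113386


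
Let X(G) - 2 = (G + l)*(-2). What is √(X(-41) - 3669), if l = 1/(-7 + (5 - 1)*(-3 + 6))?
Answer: I*√89635/5 ≈ 59.878*I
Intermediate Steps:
l = ⅕ (l = 1/(-7 + 4*3) = 1/(-7 + 12) = 1/5 = ⅕ ≈ 0.20000)
X(G) = 8/5 - 2*G (X(G) = 2 + (G + ⅕)*(-2) = 2 + (⅕ + G)*(-2) = 2 + (-⅖ - 2*G) = 8/5 - 2*G)
√(X(-41) - 3669) = √((8/5 - 2*(-41)) - 3669) = √((8/5 + 82) - 3669) = √(418/5 - 3669) = √(-17927/5) = I*√89635/5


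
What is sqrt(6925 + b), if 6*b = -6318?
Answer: 4*sqrt(367) ≈ 76.629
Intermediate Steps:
b = -1053 (b = (1/6)*(-6318) = -1053)
sqrt(6925 + b) = sqrt(6925 - 1053) = sqrt(5872) = 4*sqrt(367)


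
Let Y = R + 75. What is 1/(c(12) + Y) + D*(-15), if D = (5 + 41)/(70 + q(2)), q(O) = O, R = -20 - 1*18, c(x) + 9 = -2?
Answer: -1489/156 ≈ -9.5449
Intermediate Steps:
c(x) = -11 (c(x) = -9 - 2 = -11)
R = -38 (R = -20 - 18 = -38)
Y = 37 (Y = -38 + 75 = 37)
D = 23/36 (D = (5 + 41)/(70 + 2) = 46/72 = 46*(1/72) = 23/36 ≈ 0.63889)
1/(c(12) + Y) + D*(-15) = 1/(-11 + 37) + (23/36)*(-15) = 1/26 - 115/12 = -1489/156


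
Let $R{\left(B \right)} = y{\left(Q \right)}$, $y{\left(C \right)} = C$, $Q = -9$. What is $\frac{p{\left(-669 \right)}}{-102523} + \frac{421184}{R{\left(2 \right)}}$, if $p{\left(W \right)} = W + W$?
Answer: $- \frac{43181035190}{922707} \approx -46798.0$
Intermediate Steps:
$p{\left(W \right)} = 2 W$
$R{\left(B \right)} = -9$
$\frac{p{\left(-669 \right)}}{-102523} + \frac{421184}{R{\left(2 \right)}} = \frac{2 \left(-669\right)}{-102523} + \frac{421184}{-9} = \left(-1338\right) \left(- \frac{1}{102523}\right) + 421184 \left(- \frac{1}{9}\right) = \frac{1338}{102523} - \frac{421184}{9} = - \frac{43181035190}{922707}$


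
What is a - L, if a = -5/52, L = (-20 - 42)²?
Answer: -199893/52 ≈ -3844.1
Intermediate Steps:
L = 3844 (L = (-62)² = 3844)
a = -5/52 (a = (1/52)*(-5) = -5/52 ≈ -0.096154)
a - L = -5/52 - 1*3844 = -5/52 - 3844 = -199893/52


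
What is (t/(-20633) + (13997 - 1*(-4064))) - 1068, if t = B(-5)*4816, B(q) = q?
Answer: 350640649/20633 ≈ 16994.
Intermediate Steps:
t = -24080 (t = -5*4816 = -24080)
(t/(-20633) + (13997 - 1*(-4064))) - 1068 = (-24080/(-20633) + (13997 - 1*(-4064))) - 1068 = (-24080*(-1/20633) + (13997 + 4064)) - 1068 = (24080/20633 + 18061) - 1068 = 372676693/20633 - 1068 = 350640649/20633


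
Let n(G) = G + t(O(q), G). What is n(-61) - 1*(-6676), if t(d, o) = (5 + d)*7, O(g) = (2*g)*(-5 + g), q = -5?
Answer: 7350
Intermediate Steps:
O(g) = 2*g*(-5 + g)
t(d, o) = 35 + 7*d
n(G) = 735 + G (n(G) = G + (35 + 7*(2*(-5)*(-5 - 5))) = G + (35 + 7*(2*(-5)*(-10))) = G + (35 + 7*100) = G + (35 + 700) = G + 735 = 735 + G)
n(-61) - 1*(-6676) = (735 - 61) - 1*(-6676) = 674 + 6676 = 7350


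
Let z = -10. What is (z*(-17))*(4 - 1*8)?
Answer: -680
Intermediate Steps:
(z*(-17))*(4 - 1*8) = (-10*(-17))*(4 - 1*8) = 170*(4 - 8) = 170*(-4) = -680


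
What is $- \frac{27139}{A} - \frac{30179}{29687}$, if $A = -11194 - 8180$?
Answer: $\frac{220987547}{575155938} \approx 0.38422$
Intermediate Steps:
$A = -19374$ ($A = -11194 - 8180 = -19374$)
$- \frac{27139}{A} - \frac{30179}{29687} = - \frac{27139}{-19374} - \frac{30179}{29687} = \left(-27139\right) \left(- \frac{1}{19374}\right) - \frac{30179}{29687} = \frac{27139}{19374} - \frac{30179}{29687} = \frac{220987547}{575155938}$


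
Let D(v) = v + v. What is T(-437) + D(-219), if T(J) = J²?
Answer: 190531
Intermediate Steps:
D(v) = 2*v
T(-437) + D(-219) = (-437)² + 2*(-219) = 190969 - 438 = 190531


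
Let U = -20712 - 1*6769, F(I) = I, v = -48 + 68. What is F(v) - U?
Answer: 27501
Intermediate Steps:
v = 20
U = -27481 (U = -20712 - 6769 = -27481)
F(v) - U = 20 - 1*(-27481) = 20 + 27481 = 27501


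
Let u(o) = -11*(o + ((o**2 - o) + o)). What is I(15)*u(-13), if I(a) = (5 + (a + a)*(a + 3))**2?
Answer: -509694900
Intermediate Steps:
u(o) = -11*o - 11*o**2 (u(o) = -11*(o + o**2) = -11*o - 11*o**2)
I(a) = (5 + 2*a*(3 + a))**2 (I(a) = (5 + (2*a)*(3 + a))**2 = (5 + 2*a*(3 + a))**2)
I(15)*u(-13) = (5 + 2*15**2 + 6*15)**2*(-11*(-13)*(1 - 13)) = (5 + 2*225 + 90)**2*(-11*(-13)*(-12)) = (5 + 450 + 90)**2*(-1716) = 545**2*(-1716) = 297025*(-1716) = -509694900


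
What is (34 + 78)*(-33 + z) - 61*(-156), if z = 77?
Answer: 14444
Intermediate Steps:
(34 + 78)*(-33 + z) - 61*(-156) = (34 + 78)*(-33 + 77) - 61*(-156) = 112*44 + 9516 = 4928 + 9516 = 14444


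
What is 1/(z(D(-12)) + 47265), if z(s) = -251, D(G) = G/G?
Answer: 1/47014 ≈ 2.1270e-5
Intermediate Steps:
D(G) = 1
1/(z(D(-12)) + 47265) = 1/(-251 + 47265) = 1/47014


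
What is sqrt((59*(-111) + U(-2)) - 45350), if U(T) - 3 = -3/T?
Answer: I*sqrt(207578)/2 ≈ 227.8*I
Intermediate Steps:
U(T) = 3 - 3/T
sqrt((59*(-111) + U(-2)) - 45350) = sqrt((59*(-111) + (3 - 3/(-2))) - 45350) = sqrt((-6549 + (3 - 3*(-1/2))) - 45350) = sqrt((-6549 + (3 + 3/2)) - 45350) = sqrt((-6549 + 9/2) - 45350) = sqrt(-13089/2 - 45350) = sqrt(-103789/2) = I*sqrt(207578)/2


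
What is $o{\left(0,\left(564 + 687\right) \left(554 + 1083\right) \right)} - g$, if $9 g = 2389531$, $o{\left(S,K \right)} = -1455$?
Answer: $- \frac{2402626}{9} \approx -2.6696 \cdot 10^{5}$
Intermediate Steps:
$g = \frac{2389531}{9}$ ($g = \frac{1}{9} \cdot 2389531 = \frac{2389531}{9} \approx 2.655 \cdot 10^{5}$)
$o{\left(0,\left(564 + 687\right) \left(554 + 1083\right) \right)} - g = -1455 - \frac{2389531}{9} = - \frac{2402626}{9}$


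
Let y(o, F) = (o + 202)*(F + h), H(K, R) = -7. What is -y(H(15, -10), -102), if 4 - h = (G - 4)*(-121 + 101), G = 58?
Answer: -191490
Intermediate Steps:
h = 1084 (h = 4 - (58 - 4)*(-121 + 101) = 4 - 54*(-20) = 4 - 1*(-1080) = 4 + 1080 = 1084)
y(o, F) = (202 + o)*(1084 + F) (y(o, F) = (o + 202)*(F + 1084) = (202 + o)*(1084 + F))
-y(H(15, -10), -102) = -(218968 + 202*(-102) + 1084*(-7) - 102*(-7)) = -(218968 - 20604 - 7588 + 714) = -1*191490 = -191490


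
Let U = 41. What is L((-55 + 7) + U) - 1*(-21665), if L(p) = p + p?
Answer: 21651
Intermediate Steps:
L(p) = 2*p
L((-55 + 7) + U) - 1*(-21665) = 2*((-55 + 7) + 41) - 1*(-21665) = 2*(-48 + 41) + 21665 = 2*(-7) + 21665 = -14 + 21665 = 21651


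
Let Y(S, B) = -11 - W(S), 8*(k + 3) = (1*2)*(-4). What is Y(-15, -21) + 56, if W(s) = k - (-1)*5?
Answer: 44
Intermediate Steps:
k = -4 (k = -3 + ((1*2)*(-4))/8 = -3 + (2*(-4))/8 = -3 + (⅛)*(-8) = -3 - 1 = -4)
W(s) = 1 (W(s) = -4 - (-1)*5 = -4 - 1*(-5) = -4 + 5 = 1)
Y(S, B) = -12 (Y(S, B) = -11 - 1*1 = -11 - 1 = -12)
Y(-15, -21) + 56 = -12 + 56 = 44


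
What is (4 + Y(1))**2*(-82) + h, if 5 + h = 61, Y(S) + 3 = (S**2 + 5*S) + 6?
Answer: -13802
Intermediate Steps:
Y(S) = 3 + S**2 + 5*S (Y(S) = -3 + ((S**2 + 5*S) + 6) = -3 + (6 + S**2 + 5*S) = 3 + S**2 + 5*S)
h = 56 (h = -5 + 61 = 56)
(4 + Y(1))**2*(-82) + h = (4 + (3 + 1**2 + 5*1))**2*(-82) + 56 = (4 + (3 + 1 + 5))**2*(-82) + 56 = (4 + 9)**2*(-82) + 56 = 13**2*(-82) + 56 = 169*(-82) + 56 = -13858 + 56 = -13802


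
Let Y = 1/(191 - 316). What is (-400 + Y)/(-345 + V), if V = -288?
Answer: 16667/26375 ≈ 0.63192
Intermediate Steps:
Y = -1/125 (Y = 1/(-125) = -1/125 ≈ -0.0080000)
(-400 + Y)/(-345 + V) = (-400 - 1/125)/(-345 - 288) = -50001/125/(-633) = -50001/125*(-1/633) = 16667/26375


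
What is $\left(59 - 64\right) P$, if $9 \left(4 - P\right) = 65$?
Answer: $\frac{145}{9} \approx 16.111$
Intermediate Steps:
$P = - \frac{29}{9}$ ($P = 4 - \frac{65}{9} = - \frac{29}{9} \approx -3.2222$)
$\left(59 - 64\right) P = \left(59 - 64\right) \left(- \frac{29}{9}\right) = \left(-5\right) \left(- \frac{29}{9}\right) = \frac{145}{9}$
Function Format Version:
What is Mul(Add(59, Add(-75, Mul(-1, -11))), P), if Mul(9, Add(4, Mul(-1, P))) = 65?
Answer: Rational(145, 9) ≈ 16.111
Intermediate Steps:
P = Rational(-29, 9) (P = Add(4, Mul(Rational(-1, 9), 65)) = Add(4, Rational(-65, 9)) = Rational(-29, 9) ≈ -3.2222)
Mul(Add(59, Add(-75, Mul(-1, -11))), P) = Mul(Add(59, Add(-75, Mul(-1, -11))), Rational(-29, 9)) = Mul(Add(59, Add(-75, 11)), Rational(-29, 9)) = Mul(Add(59, -64), Rational(-29, 9)) = Mul(-5, Rational(-29, 9)) = Rational(145, 9)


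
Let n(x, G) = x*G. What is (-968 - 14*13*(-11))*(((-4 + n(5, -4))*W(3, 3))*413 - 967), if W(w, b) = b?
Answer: -31746902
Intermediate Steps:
n(x, G) = G*x
(-968 - 14*13*(-11))*(((-4 + n(5, -4))*W(3, 3))*413 - 967) = (-968 - 14*13*(-11))*(((-4 - 4*5)*3)*413 - 967) = (-968 - 182*(-11))*(((-4 - 20)*3)*413 - 967) = (-968 + 2002)*(-24*3*413 - 967) = 1034*(-72*413 - 967) = 1034*(-29736 - 967) = 1034*(-30703) = -31746902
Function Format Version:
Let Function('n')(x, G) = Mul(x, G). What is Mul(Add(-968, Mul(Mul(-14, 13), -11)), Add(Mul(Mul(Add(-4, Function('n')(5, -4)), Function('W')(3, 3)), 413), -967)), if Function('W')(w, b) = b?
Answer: -31746902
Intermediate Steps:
Function('n')(x, G) = Mul(G, x)
Mul(Add(-968, Mul(Mul(-14, 13), -11)), Add(Mul(Mul(Add(-4, Function('n')(5, -4)), Function('W')(3, 3)), 413), -967)) = Mul(Add(-968, Mul(Mul(-14, 13), -11)), Add(Mul(Mul(Add(-4, Mul(-4, 5)), 3), 413), -967)) = Mul(Add(-968, Mul(-182, -11)), Add(Mul(Mul(Add(-4, -20), 3), 413), -967)) = Mul(Add(-968, 2002), Add(Mul(Mul(-24, 3), 413), -967)) = Mul(1034, Add(Mul(-72, 413), -967)) = Mul(1034, Add(-29736, -967)) = Mul(1034, -30703) = -31746902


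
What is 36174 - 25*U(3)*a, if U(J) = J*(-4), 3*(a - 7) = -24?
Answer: 35874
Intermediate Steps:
a = -1 (a = 7 + (1/3)*(-24) = 7 - 8 = -1)
U(J) = -4*J
36174 - 25*U(3)*a = 36174 - 25*(-4*3)*(-1) = 36174 - 25*(-12)*(-1) = 36174 - (-300)*(-1) = 36174 - 1*300 = 36174 - 300 = 35874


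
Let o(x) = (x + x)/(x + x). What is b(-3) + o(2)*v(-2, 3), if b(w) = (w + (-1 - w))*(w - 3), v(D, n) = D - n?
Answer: 1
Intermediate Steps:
b(w) = 3 - w (b(w) = -(-3 + w) = 3 - w)
o(x) = 1 (o(x) = (2*x)/((2*x)) = (2*x)*(1/(2*x)) = 1)
b(-3) + o(2)*v(-2, 3) = (3 - 1*(-3)) + 1*(-2 - 1*3) = (3 + 3) + 1*(-2 - 3) = 6 + 1*(-5) = 6 - 5 = 1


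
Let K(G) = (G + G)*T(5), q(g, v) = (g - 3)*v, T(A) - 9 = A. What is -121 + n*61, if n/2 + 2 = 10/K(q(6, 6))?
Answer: -45685/126 ≈ -362.58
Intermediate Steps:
T(A) = 9 + A
q(g, v) = v*(-3 + g) (q(g, v) = (-3 + g)*v = v*(-3 + g))
K(G) = 28*G (K(G) = (G + G)*(9 + 5) = (2*G)*14 = 28*G)
n = -499/126 (n = -4 + 2*(10/((28*(6*(-3 + 6))))) = -4 + 2*(10/((28*(6*3)))) = -4 + 2*(10/((28*18))) = -4 + 2*(10/504) = -4 + 2*(10*(1/504)) = -4 + 2*(5/252) = -4 + 5/126 = -499/126 ≈ -3.9603)
-121 + n*61 = -121 - 499/126*61 = -121 - 30439/126 = -45685/126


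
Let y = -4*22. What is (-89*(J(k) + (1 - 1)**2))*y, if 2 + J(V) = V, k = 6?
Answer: 31328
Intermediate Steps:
J(V) = -2 + V
y = -88
(-89*(J(k) + (1 - 1)**2))*y = -89*((-2 + 6) + (1 - 1)**2)*(-88) = -89*(4 + 0**2)*(-88) = -89*(4 + 0)*(-88) = -89*4*(-88) = -356*(-88) = 31328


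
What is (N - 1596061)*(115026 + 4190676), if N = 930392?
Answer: -2866172344638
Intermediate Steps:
(N - 1596061)*(115026 + 4190676) = (930392 - 1596061)*(115026 + 4190676) = -665669*4305702 = -2866172344638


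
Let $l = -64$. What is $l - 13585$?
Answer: $-13649$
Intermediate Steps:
$l - 13585 = -64 - 13585 = -13649$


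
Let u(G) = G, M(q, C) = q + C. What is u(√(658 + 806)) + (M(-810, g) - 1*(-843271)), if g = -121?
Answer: 842340 + 2*√366 ≈ 8.4238e+5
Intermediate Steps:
M(q, C) = C + q
u(√(658 + 806)) + (M(-810, g) - 1*(-843271)) = √(658 + 806) + ((-121 - 810) - 1*(-843271)) = √1464 + (-931 + 843271) = 2*√366 + 842340 = 842340 + 2*√366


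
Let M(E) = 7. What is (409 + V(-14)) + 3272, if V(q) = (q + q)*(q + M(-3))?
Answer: 3877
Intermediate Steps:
V(q) = 2*q*(7 + q) (V(q) = (q + q)*(q + 7) = (2*q)*(7 + q) = 2*q*(7 + q))
(409 + V(-14)) + 3272 = (409 + 2*(-14)*(7 - 14)) + 3272 = (409 + 2*(-14)*(-7)) + 3272 = (409 + 196) + 3272 = 605 + 3272 = 3877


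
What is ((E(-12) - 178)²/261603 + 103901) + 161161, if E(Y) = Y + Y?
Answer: 69341055190/261603 ≈ 2.6506e+5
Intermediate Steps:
E(Y) = 2*Y
((E(-12) - 178)²/261603 + 103901) + 161161 = ((2*(-12) - 178)²/261603 + 103901) + 161161 = ((-24 - 178)²*(1/261603) + 103901) + 161161 = ((-202)²*(1/261603) + 103901) + 161161 = (40804*(1/261603) + 103901) + 161161 = (40804/261603 + 103901) + 161161 = 27180854107/261603 + 161161 = 69341055190/261603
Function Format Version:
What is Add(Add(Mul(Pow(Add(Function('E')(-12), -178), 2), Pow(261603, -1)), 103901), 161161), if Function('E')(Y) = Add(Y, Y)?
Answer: Rational(69341055190, 261603) ≈ 2.6506e+5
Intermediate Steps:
Function('E')(Y) = Mul(2, Y)
Add(Add(Mul(Pow(Add(Function('E')(-12), -178), 2), Pow(261603, -1)), 103901), 161161) = Add(Add(Mul(Pow(Add(Mul(2, -12), -178), 2), Pow(261603, -1)), 103901), 161161) = Add(Add(Mul(Pow(Add(-24, -178), 2), Rational(1, 261603)), 103901), 161161) = Add(Add(Mul(Pow(-202, 2), Rational(1, 261603)), 103901), 161161) = Add(Add(Mul(40804, Rational(1, 261603)), 103901), 161161) = Add(Add(Rational(40804, 261603), 103901), 161161) = Add(Rational(27180854107, 261603), 161161) = Rational(69341055190, 261603)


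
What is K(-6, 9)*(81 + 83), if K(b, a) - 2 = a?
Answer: 1804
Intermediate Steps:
K(b, a) = 2 + a
K(-6, 9)*(81 + 83) = (2 + 9)*(81 + 83) = 11*164 = 1804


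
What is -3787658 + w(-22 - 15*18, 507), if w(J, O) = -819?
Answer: -3788477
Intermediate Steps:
-3787658 + w(-22 - 15*18, 507) = -3787658 - 819 = -3788477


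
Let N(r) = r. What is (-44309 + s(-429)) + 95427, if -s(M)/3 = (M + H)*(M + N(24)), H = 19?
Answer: -447032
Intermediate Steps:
s(M) = -3*(19 + M)*(24 + M) (s(M) = -3*(M + 19)*(M + 24) = -3*(19 + M)*(24 + M))
(-44309 + s(-429)) + 95427 = (-44309 + (-1368 - 129*(-429) - 3*(-429)²)) + 95427 = (-44309 + (-1368 + 55341 - 3*184041)) + 95427 = (-44309 + (-1368 + 55341 - 552123)) + 95427 = (-44309 - 498150) + 95427 = -542459 + 95427 = -447032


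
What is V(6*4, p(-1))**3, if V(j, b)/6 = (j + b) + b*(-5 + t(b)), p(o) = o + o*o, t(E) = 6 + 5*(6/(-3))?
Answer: 2985984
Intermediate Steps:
t(E) = -4 (t(E) = 6 + 5*(6*(-1/3)) = 6 + 5*(-2) = 6 - 10 = -4)
p(o) = o + o**2
V(j, b) = -48*b + 6*j (V(j, b) = 6*((j + b) + b*(-5 - 4)) = 6*((b + j) + b*(-9)) = 6*((b + j) - 9*b) = 6*(j - 8*b) = -48*b + 6*j)
V(6*4, p(-1))**3 = (-(-48)*(1 - 1) + 6*(6*4))**3 = (-(-48)*0 + 6*24)**3 = (-48*0 + 144)**3 = (0 + 144)**3 = 144**3 = 2985984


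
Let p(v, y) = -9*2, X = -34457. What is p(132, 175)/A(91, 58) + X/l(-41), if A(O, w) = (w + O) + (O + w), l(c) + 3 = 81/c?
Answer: 210495977/30396 ≈ 6925.1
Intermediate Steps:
p(v, y) = -18
l(c) = -3 + 81/c
A(O, w) = 2*O + 2*w (A(O, w) = (O + w) + (O + w) = 2*O + 2*w)
p(132, 175)/A(91, 58) + X/l(-41) = -18/(2*91 + 2*58) - 34457/(-3 + 81/(-41)) = -18/(182 + 116) - 34457/(-3 + 81*(-1/41)) = -18/298 - 34457/(-3 - 81/41) = -18*1/298 - 34457/(-204/41) = -9/149 - 34457*(-41/204) = -9/149 + 1412737/204 = 210495977/30396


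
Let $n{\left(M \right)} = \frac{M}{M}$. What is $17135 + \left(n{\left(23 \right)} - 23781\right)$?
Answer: $-6645$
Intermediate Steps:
$n{\left(M \right)} = 1$
$17135 + \left(n{\left(23 \right)} - 23781\right) = 17135 + \left(1 - 23781\right) = 17135 - 23780 = -6645$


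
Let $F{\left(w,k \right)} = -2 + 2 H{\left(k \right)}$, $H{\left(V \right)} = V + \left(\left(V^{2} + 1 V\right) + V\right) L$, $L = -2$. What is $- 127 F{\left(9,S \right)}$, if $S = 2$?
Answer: $3810$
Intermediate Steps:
$H{\left(V \right)} = - 3 V - 2 V^{2}$ ($H{\left(V \right)} = V + \left(\left(V^{2} + 1 V\right) + V\right) \left(-2\right) = V + \left(\left(V^{2} + V\right) + V\right) \left(-2\right) = V + \left(\left(V + V^{2}\right) + V\right) \left(-2\right) = V + \left(V^{2} + 2 V\right) \left(-2\right) = V - \left(2 V^{2} + 4 V\right) = - 3 V - 2 V^{2}$)
$F{\left(w,k \right)} = -2 - 2 k \left(3 + 2 k\right)$ ($F{\left(w,k \right)} = -2 + 2 \left(- k \left(3 + 2 k\right)\right) = -2 - 2 k \left(3 + 2 k\right)$)
$- 127 F{\left(9,S \right)} = - 127 \left(-2 - 4 \left(3 + 2 \cdot 2\right)\right) = - 127 \left(-2 - 4 \left(3 + 4\right)\right) = - 127 \left(-2 - 4 \cdot 7\right) = - 127 \left(-2 - 28\right) = \left(-127\right) \left(-30\right) = 3810$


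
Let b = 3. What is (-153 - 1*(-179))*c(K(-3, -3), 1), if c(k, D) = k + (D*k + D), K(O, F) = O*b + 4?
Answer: -234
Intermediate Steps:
K(O, F) = 4 + 3*O (K(O, F) = O*3 + 4 = 3*O + 4 = 4 + 3*O)
c(k, D) = D + k + D*k (c(k, D) = k + (D + D*k) = D + k + D*k)
(-153 - 1*(-179))*c(K(-3, -3), 1) = (-153 - 1*(-179))*(1 + (4 + 3*(-3)) + 1*(4 + 3*(-3))) = (-153 + 179)*(1 + (4 - 9) + 1*(4 - 9)) = 26*(1 - 5 + 1*(-5)) = 26*(1 - 5 - 5) = 26*(-9) = -234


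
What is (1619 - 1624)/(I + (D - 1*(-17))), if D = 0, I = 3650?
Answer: -5/3667 ≈ -0.0013635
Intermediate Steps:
(1619 - 1624)/(I + (D - 1*(-17))) = (1619 - 1624)/(3650 + (0 - 1*(-17))) = -5/(3650 + (0 + 17)) = -5/(3650 + 17) = -5/3667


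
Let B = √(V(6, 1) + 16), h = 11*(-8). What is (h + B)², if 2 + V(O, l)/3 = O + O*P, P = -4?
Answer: 7700 - 352*I*√11 ≈ 7700.0 - 1167.5*I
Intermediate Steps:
V(O, l) = -6 - 9*O (V(O, l) = -6 + 3*(O + O*(-4)) = -6 + 3*(O - 4*O) = -6 + 3*(-3*O) = -6 - 9*O)
h = -88
B = 2*I*√11 (B = √((-6 - 9*6) + 16) = √((-6 - 54) + 16) = √(-60 + 16) = √(-44) = 2*I*√11 ≈ 6.6332*I)
(h + B)² = (-88 + 2*I*√11)²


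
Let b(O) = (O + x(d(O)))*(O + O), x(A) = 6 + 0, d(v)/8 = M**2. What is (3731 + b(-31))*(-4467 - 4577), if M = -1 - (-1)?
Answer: -47761364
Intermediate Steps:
M = 0 (M = -1 - 1*(-1) = -1 + 1 = 0)
d(v) = 0 (d(v) = 8*0**2 = 8*0 = 0)
x(A) = 6
b(O) = 2*O*(6 + O) (b(O) = (O + 6)*(O + O) = (6 + O)*(2*O) = 2*O*(6 + O))
(3731 + b(-31))*(-4467 - 4577) = (3731 + 2*(-31)*(6 - 31))*(-4467 - 4577) = (3731 + 2*(-31)*(-25))*(-9044) = (3731 + 1550)*(-9044) = 5281*(-9044) = -47761364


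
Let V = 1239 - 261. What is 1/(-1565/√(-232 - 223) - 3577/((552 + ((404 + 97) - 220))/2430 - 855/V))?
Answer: 104381782753248/702660077475177667 - 266703483904*I*√455/3513300387375888335 ≈ 0.00014855 - 1.6193e-6*I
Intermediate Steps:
V = 978
1/(-1565/√(-232 - 223) - 3577/((552 + ((404 + 97) - 220))/2430 - 855/V)) = 1/(-1565/√(-232 - 223) - 3577/((552 + ((404 + 97) - 220))/2430 - 855/978)) = 1/(-1565*(-I*√455/455) - 3577/((552 + (501 - 220))*(1/2430) - 855*1/978)) = 1/(-1565*(-I*√455/455) - 3577/((552 + 281)*(1/2430) - 285/326)) = 1/(-(-313)*I*√455/91 - 3577/(833*(1/2430) - 285/326)) = 1/(313*I*√455/91 - 3577/(833/2430 - 285/326)) = 1/(313*I*√455/91 - 3577/(-105248/198045)) = 1/(313*I*√455/91 - 3577*(-198045/105248)) = 1/(313*I*√455/91 + 708406965/105248) = 1/(708406965/105248 + 313*I*√455/91)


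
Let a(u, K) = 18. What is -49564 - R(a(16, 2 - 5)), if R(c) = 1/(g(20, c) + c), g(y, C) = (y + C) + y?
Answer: -3766865/76 ≈ -49564.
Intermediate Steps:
g(y, C) = C + 2*y (g(y, C) = (C + y) + y = C + 2*y)
R(c) = 1/(40 + 2*c) (R(c) = 1/((c + 2*20) + c) = 1/((c + 40) + c) = 1/((40 + c) + c) = 1/(40 + 2*c))
-49564 - R(a(16, 2 - 5)) = -49564 - 1/(2*(20 + 18)) = -49564 - 1/(2*38) = -49564 - 1*1/76 = -49564 - 1/76 = -3766865/76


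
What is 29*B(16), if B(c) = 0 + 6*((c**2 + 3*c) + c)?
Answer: 55680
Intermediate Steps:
B(c) = 6*c**2 + 24*c (B(c) = 0 + 6*(c**2 + 4*c) = 0 + (6*c**2 + 24*c) = 6*c**2 + 24*c)
29*B(16) = 29*(6*16*(4 + 16)) = 29*(6*16*20) = 29*1920 = 55680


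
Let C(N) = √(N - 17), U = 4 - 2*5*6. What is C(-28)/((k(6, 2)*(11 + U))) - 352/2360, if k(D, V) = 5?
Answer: -44/295 - I*√5/75 ≈ -0.14915 - 0.029814*I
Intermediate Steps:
U = -56 (U = 4 - 10*6 = 4 - 60 = -56)
C(N) = √(-17 + N)
C(-28)/((k(6, 2)*(11 + U))) - 352/2360 = √(-17 - 28)/((5*(11 - 56))) - 352/2360 = √(-45)/((5*(-45))) - 352*1/2360 = (3*I*√5)/(-225) - 44/295 = (3*I*√5)*(-1/225) - 44/295 = -I*√5/75 - 44/295 = -44/295 - I*√5/75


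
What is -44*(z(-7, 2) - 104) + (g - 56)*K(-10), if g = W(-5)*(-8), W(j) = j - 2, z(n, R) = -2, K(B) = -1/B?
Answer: 4664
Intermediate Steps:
W(j) = -2 + j
g = 56 (g = (-2 - 5)*(-8) = -7*(-8) = 56)
-44*(z(-7, 2) - 104) + (g - 56)*K(-10) = -44*(-2 - 104) + (56 - 56)*(-1/(-10)) = -44*(-106) + 0*(-1*(-⅒)) = 4664 + 0*(⅒) = 4664 + 0 = 4664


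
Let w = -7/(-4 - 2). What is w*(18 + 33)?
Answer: 119/2 ≈ 59.500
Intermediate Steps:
w = 7/6 (w = -7/(-6) = -7*(-⅙) = 7/6 ≈ 1.1667)
w*(18 + 33) = 7*(18 + 33)/6 = (7/6)*51 = 119/2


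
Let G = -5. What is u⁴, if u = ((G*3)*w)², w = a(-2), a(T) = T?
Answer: 656100000000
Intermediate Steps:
w = -2
u = 900 (u = (-5*3*(-2))² = (-15*(-2))² = 30² = 900)
u⁴ = 900⁴ = 656100000000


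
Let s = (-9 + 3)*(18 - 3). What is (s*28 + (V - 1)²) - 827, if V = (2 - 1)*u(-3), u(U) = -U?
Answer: -3343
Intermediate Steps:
s = -90 (s = -6*15 = -90)
V = 3 (V = (2 - 1)*(-1*(-3)) = 1*3 = 3)
(s*28 + (V - 1)²) - 827 = (-90*28 + (3 - 1)²) - 827 = (-2520 + 2²) - 827 = (-2520 + 4) - 827 = -2516 - 827 = -3343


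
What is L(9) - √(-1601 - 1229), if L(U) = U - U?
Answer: -I*√2830 ≈ -53.198*I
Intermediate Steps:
L(U) = 0
L(9) - √(-1601 - 1229) = 0 - √(-1601 - 1229) = 0 - √(-2830) = 0 - I*√2830 = -I*√2830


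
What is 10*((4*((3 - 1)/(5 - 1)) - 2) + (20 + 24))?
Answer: 440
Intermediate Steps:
10*((4*((3 - 1)/(5 - 1)) - 2) + (20 + 24)) = 10*((4*(2/4) - 2) + 44) = 10*((4*(2*(¼)) - 2) + 44) = 10*((4*(½) - 2) + 44) = 10*((2 - 2) + 44) = 10*(0 + 44) = 10*44 = 440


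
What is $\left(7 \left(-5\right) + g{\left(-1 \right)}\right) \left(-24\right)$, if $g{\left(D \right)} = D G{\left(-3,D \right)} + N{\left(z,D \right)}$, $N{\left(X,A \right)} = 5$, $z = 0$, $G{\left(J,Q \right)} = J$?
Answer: $648$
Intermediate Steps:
$g{\left(D \right)} = 5 - 3 D$ ($g{\left(D \right)} = D \left(-3\right) + 5 = - 3 D + 5 = 5 - 3 D$)
$\left(7 \left(-5\right) + g{\left(-1 \right)}\right) \left(-24\right) = \left(7 \left(-5\right) + \left(5 - -3\right)\right) \left(-24\right) = \left(-35 + \left(5 + 3\right)\right) \left(-24\right) = \left(-35 + 8\right) \left(-24\right) = \left(-27\right) \left(-24\right) = 648$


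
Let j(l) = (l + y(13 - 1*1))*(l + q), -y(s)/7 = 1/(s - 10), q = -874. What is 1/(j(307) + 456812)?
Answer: 2/569455 ≈ 3.5121e-6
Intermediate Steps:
y(s) = -7/(-10 + s) (y(s) = -7/(s - 10) = -7/(-10 + s))
j(l) = (-874 + l)*(-7/2 + l) (j(l) = (l - 7/(-10 + (13 - 1*1)))*(l - 874) = (l - 7/(-10 + (13 - 1)))*(-874 + l) = (l - 7/(-10 + 12))*(-874 + l) = (l - 7/2)*(-874 + l) = (-7/2 + l)*(-874 + l) = (-874 + l)*(-7/2 + l))
1/(j(307) + 456812) = 1/((3059 + 307² - 1755/2*307) + 456812) = 1/((3059 + 94249 - 538785/2) + 456812) = 1/(-344169/2 + 456812) = 1/(569455/2) = 2/569455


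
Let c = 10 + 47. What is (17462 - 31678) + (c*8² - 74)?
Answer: -10642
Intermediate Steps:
c = 57
(17462 - 31678) + (c*8² - 74) = (17462 - 31678) + (57*8² - 74) = -14216 + (57*64 - 74) = -14216 + (3648 - 74) = -14216 + 3574 = -10642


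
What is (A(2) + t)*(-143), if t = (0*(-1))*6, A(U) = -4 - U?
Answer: 858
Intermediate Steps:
t = 0 (t = 0*6 = 0)
(A(2) + t)*(-143) = ((-4 - 1*2) + 0)*(-143) = ((-4 - 2) + 0)*(-143) = (-6 + 0)*(-143) = -6*(-143) = 858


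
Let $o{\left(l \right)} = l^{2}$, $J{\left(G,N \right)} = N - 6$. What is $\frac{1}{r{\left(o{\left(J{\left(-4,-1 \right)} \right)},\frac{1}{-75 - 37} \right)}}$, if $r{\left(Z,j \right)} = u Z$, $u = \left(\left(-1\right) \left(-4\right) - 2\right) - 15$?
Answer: $- \frac{1}{637} \approx -0.0015699$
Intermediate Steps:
$J{\left(G,N \right)} = -6 + N$ ($J{\left(G,N \right)} = N - 6 = -6 + N$)
$u = -13$ ($u = \left(4 - 2\right) - 15 = 2 - 15 = -13$)
$r{\left(Z,j \right)} = - 13 Z$
$\frac{1}{r{\left(o{\left(J{\left(-4,-1 \right)} \right)},\frac{1}{-75 - 37} \right)}} = \frac{1}{\left(-13\right) \left(-6 - 1\right)^{2}} = \frac{1}{\left(-13\right) \left(-7\right)^{2}} = \frac{1}{\left(-13\right) 49} = \frac{1}{-637} = - \frac{1}{637}$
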